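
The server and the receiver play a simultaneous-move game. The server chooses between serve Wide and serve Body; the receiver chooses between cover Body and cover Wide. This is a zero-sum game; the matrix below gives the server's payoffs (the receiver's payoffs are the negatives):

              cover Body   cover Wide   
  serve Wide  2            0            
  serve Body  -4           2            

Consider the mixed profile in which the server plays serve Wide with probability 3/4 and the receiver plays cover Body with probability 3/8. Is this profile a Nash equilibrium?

Given the receiver's mix q = 3/8, the server's payoff from serve Wide is 3/4 but from serve Body is -1/4. The server strictly prefers serve Wide, so the server would not mix.
So the proposed profile is not a Nash equilibrium.

No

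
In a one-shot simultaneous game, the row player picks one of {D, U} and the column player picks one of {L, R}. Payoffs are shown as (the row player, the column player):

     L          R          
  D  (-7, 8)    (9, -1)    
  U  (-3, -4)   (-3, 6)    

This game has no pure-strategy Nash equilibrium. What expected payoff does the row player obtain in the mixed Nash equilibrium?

For the row player to be willing to mix, the row player must be indifferent between D and U, which pins down the column player's mix.
  the row player's payoff to D: q·(-7) + (1−q)·9 = -16q + 9
  the row player's payoff to U: q·(-3) + (1−q)·(-3) = -3
  -16q + 9 = -3  ⇒  -16q = -12  ⇒  q = 3/4.
At equilibrium the row player is indifferent across rows, so the row player's payoff equals the payoff from D: (3/4)·(-7) + (1/4)·9 = -3.

-3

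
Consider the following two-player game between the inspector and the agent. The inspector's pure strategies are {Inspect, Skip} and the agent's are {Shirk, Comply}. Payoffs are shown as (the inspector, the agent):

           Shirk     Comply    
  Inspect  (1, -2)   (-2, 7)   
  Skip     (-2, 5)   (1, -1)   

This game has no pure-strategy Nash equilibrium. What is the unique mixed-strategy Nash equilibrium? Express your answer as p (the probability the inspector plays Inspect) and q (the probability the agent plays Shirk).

In a mixed equilibrium the agent is indifferent between Shirk and Comply; this condition fixes p.
  the agent's payoff to Shirk: p·(-2) + (1−p)·5 = -7p + 5
  the agent's payoff to Comply: p·7 + (1−p)·(-1) = 8p - 1
  -7p + 5 = 8p - 1  ⇒  -15p = -6  ⇒  p = 2/5.
The agent's mix must leave the inspector indifferent between Inspect and Skip.
  the inspector's payoff from Inspect: q·1 + (1−q)·(-2) = 3q - 2
  the inspector's payoff from Skip: q·(-2) + (1−q)·1 = -3q + 1
  3q - 2 = -3q + 1  ⇒  6q = 3  ⇒  q = 1/2.

p = 2/5, q = 1/2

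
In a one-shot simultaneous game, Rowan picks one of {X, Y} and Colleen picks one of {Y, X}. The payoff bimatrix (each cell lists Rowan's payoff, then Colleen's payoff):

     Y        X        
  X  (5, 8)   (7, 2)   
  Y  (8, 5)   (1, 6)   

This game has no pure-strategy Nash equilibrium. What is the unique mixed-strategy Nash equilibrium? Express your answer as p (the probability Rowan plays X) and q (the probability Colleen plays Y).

p = 1/7, q = 2/3

In a mixed equilibrium Colleen is indifferent between Y and X; this condition fixes p.
  Colleen's expected payoff from Y: p·8 + (1−p)·5 = 3p + 5
  Colleen's expected payoff from X: p·2 + (1−p)·6 = -4p + 6
  3p + 5 = -4p + 6  ⇒  7p = 1  ⇒  p = 1/7.
Colleen's mix must leave Rowan indifferent between X and Y.
  Rowan's payoff to X: q·5 + (1−q)·7 = -2q + 7
  Rowan's payoff to Y: q·8 + (1−q)·1 = 7q + 1
  -2q + 7 = 7q + 1  ⇒  -9q = -6  ⇒  q = 2/3.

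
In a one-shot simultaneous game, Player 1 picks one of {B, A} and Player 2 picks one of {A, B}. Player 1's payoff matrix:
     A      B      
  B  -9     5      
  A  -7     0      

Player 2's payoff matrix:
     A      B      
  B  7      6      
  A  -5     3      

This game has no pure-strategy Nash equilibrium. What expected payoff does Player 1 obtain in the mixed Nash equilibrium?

-5

Player 2's mix must leave Player 1 indifferent between B and A.
  Player 1's payoff from B: q·(-9) + (1−q)·5 = -14q + 5
  Player 1's payoff from A: q·(-7) + (1−q)·0 = -7q
  -14q + 5 = -7q  ⇒  -7q = -5  ⇒  q = 5/7.
At equilibrium Player 1 is indifferent across rows, so Player 1's payoff equals the payoff from B: (5/7)·(-9) + (2/7)·5 = -5.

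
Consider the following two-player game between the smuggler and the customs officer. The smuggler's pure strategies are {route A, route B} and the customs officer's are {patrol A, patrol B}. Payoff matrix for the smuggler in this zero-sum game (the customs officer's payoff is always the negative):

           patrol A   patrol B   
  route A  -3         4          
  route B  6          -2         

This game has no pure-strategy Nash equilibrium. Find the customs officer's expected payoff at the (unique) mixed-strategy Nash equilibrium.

-6/5

In a mixed equilibrium the customs officer is indifferent between patrol A and patrol B; this condition fixes p.
  the customs officer's payoff to patrol A: p·3 + (1−p)·(-6) = 9p - 6
  the customs officer's payoff to patrol B: p·(-4) + (1−p)·2 = -6p + 2
  9p - 6 = -6p + 2  ⇒  15p = 8  ⇒  p = 8/15.
At equilibrium the customs officer is indifferent across columns, so the customs officer's payoff equals the payoff from patrol A: (8/15)·3 + (7/15)·(-6) = -6/5.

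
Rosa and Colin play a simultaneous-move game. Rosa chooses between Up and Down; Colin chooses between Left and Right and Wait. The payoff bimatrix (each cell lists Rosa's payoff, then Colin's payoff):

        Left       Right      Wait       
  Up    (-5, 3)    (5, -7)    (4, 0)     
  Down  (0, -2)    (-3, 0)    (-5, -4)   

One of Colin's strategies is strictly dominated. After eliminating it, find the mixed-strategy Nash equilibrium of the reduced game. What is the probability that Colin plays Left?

q = 8/13

Colin's strategy Wait is strictly dominated by Left: 3 > 0 and -2 > -4. Eliminate Wait.
Set Rosa's expected payoff from Up equal to that from Down:
  Rosa's expected payoff from Up: q·(-5) + (1−q)·5 = -10q + 5
  Rosa's expected payoff from Down: q·0 + (1−q)·(-3) = 3q - 3
  -10q + 5 = 3q - 3  ⇒  -13q = -8  ⇒  q = 8/13.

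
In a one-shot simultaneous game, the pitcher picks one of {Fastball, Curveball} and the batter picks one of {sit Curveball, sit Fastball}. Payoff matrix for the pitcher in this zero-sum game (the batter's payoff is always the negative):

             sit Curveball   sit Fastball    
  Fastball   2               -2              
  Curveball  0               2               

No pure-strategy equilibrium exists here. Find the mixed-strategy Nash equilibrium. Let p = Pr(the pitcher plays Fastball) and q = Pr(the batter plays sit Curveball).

p = 1/3, q = 2/3

The batter's indifference between sit Curveball and sit Fastball determines the pitcher's mixing probability p:
  the batter's payoff to sit Curveball: p·(-2) + (1−p)·0 = -2p
  the batter's payoff to sit Fastball: p·2 + (1−p)·(-2) = 4p - 2
  -2p = 4p - 2  ⇒  -6p = -2  ⇒  p = 1/3.
The pitcher's indifference between Fastball and Curveball determines the batter's mixing probability q:
  the pitcher's payoff to Fastball: q·2 + (1−q)·(-2) = 4q - 2
  the pitcher's payoff to Curveball: q·0 + (1−q)·2 = -2q + 2
  4q - 2 = -2q + 2  ⇒  6q = 4  ⇒  q = 2/3.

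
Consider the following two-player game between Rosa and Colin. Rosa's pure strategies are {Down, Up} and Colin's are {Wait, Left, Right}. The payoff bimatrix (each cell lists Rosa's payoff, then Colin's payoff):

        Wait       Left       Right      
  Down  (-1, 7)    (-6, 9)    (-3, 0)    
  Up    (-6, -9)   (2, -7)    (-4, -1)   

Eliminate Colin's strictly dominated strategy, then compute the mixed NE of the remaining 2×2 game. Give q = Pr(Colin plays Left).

Colin's strategy Wait is strictly dominated by Left: 9 > 7 and -7 > -9. Eliminate Wait.
For Rosa to be willing to mix, Rosa must be indifferent between Down and Up, which pins down Colin's mix.
  Rosa's payoff from Down: q·(-6) + (1−q)·(-3) = -3q - 3
  Rosa's payoff from Up: q·2 + (1−q)·(-4) = 6q - 4
  -3q - 3 = 6q - 4  ⇒  -9q = -1  ⇒  q = 1/9.

q = 1/9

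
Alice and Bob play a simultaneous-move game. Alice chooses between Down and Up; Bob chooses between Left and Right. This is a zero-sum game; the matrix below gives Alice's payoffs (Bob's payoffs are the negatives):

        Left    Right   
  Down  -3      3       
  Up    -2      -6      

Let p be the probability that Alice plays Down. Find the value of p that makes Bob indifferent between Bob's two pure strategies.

p = 2/5

In a mixed equilibrium Bob is indifferent between Left and Right; this condition fixes p.
  Bob's payoff from Left: p·3 + (1−p)·2 = p + 2
  Bob's payoff from Right: p·(-3) + (1−p)·6 = -9p + 6
  p + 2 = -9p + 6  ⇒  10p = 4  ⇒  p = 2/5.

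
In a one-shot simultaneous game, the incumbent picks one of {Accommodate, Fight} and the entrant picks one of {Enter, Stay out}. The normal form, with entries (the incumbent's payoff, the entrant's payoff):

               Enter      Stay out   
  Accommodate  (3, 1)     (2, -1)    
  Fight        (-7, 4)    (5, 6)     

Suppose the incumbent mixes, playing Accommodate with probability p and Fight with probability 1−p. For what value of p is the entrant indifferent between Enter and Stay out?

In a mixed equilibrium the entrant is indifferent between Enter and Stay out; this condition fixes p.
  the entrant's expected payoff from Enter: p·1 + (1−p)·4 = -3p + 4
  the entrant's expected payoff from Stay out: p·(-1) + (1−p)·6 = -7p + 6
  -3p + 4 = -7p + 6  ⇒  4p = 2  ⇒  p = 1/2.

p = 1/2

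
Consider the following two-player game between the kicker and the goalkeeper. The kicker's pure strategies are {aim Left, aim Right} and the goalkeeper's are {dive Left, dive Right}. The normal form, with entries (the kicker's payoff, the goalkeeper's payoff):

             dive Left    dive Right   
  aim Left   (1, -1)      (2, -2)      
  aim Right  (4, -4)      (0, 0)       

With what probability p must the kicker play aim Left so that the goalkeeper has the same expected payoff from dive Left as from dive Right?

p = 4/5

The goalkeeper's indifference between dive Left and dive Right determines the kicker's mixing probability p:
  the goalkeeper's expected payoff from dive Left: p·(-1) + (1−p)·(-4) = 3p - 4
  the goalkeeper's expected payoff from dive Right: p·(-2) + (1−p)·0 = -2p
  3p - 4 = -2p  ⇒  5p = 4  ⇒  p = 4/5.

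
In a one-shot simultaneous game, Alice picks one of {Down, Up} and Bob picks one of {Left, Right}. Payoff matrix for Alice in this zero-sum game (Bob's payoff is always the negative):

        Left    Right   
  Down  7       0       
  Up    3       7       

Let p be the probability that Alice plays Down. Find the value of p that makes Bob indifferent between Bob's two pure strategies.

Set Bob's expected payoff from Left equal to that from Right:
  Bob's payoff to Left: p·(-7) + (1−p)·(-3) = -4p - 3
  Bob's payoff to Right: p·0 + (1−p)·(-7) = 7p - 7
  -4p - 3 = 7p - 7  ⇒  -11p = -4  ⇒  p = 4/11.

p = 4/11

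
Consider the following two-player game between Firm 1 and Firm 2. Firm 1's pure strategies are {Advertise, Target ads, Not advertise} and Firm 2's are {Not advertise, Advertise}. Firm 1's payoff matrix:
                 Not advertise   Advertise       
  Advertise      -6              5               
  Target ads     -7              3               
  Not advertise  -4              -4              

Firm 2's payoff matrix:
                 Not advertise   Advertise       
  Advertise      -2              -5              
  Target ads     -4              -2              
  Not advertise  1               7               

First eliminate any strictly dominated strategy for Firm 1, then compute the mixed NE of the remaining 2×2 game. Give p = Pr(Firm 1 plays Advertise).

p = 2/3

Firm 1's strategy Target ads is strictly dominated by Advertise: -6 > -7 and 5 > 3. Eliminate Target ads.
For Firm 2 to be willing to mix, Firm 2 must be indifferent between Not advertise and Advertise, which pins down Firm 1's mix.
  Firm 2's payoff to Not advertise: p·(-2) + (1−p)·1 = -3p + 1
  Firm 2's payoff to Advertise: p·(-5) + (1−p)·7 = -12p + 7
  -3p + 1 = -12p + 7  ⇒  9p = 6  ⇒  p = 2/3.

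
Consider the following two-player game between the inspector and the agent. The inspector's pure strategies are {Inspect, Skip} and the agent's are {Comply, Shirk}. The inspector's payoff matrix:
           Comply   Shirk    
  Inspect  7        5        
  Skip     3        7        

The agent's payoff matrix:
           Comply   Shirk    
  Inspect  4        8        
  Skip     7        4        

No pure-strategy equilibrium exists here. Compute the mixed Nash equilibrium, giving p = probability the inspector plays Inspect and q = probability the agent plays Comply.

p = 3/7, q = 1/3

The agent's indifference between Comply and Shirk determines the inspector's mixing probability p:
  the agent's expected payoff from Comply: p·4 + (1−p)·7 = -3p + 7
  the agent's expected payoff from Shirk: p·8 + (1−p)·4 = 4p + 4
  -3p + 7 = 4p + 4  ⇒  -7p = -3  ⇒  p = 3/7.
The inspector's indifference between Inspect and Skip determines the agent's mixing probability q:
  the inspector's payoff from Inspect: q·7 + (1−q)·5 = 2q + 5
  the inspector's payoff from Skip: q·3 + (1−q)·7 = -4q + 7
  2q + 5 = -4q + 7  ⇒  6q = 2  ⇒  q = 1/3.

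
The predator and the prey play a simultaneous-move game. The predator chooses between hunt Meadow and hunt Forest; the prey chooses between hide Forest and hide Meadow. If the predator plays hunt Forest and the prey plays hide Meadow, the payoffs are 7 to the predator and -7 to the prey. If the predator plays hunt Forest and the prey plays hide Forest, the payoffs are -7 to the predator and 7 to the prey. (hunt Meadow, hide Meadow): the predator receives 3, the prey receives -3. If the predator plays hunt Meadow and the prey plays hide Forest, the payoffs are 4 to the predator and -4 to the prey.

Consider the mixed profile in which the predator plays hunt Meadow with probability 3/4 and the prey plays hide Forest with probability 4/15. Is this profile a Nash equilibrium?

No

Given the predator's mix p = 3/4, the prey's payoff from hide Forest is -5/4 but from hide Meadow is -4. The prey strictly prefers hide Forest, so the prey would not mix.
So the proposed profile is not a Nash equilibrium.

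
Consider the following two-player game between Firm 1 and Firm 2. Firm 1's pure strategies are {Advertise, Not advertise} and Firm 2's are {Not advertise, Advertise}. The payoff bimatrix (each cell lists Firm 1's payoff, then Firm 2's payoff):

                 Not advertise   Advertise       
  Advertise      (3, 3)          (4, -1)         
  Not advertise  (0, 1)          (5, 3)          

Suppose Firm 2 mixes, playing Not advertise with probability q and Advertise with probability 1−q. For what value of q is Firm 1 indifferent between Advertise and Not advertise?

Firm 1's indifference between Advertise and Not advertise determines Firm 2's mixing probability q:
  Firm 1's expected payoff from Advertise: q·3 + (1−q)·4 = -q + 4
  Firm 1's expected payoff from Not advertise: q·0 + (1−q)·5 = -5q + 5
  -q + 4 = -5q + 5  ⇒  4q = 1  ⇒  q = 1/4.

q = 1/4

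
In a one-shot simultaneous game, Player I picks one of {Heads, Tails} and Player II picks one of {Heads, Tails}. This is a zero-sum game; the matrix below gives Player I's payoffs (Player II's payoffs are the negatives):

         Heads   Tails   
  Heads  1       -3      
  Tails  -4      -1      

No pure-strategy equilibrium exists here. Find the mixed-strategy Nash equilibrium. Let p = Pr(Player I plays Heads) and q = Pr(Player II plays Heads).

Set Player II's expected payoff from Heads equal to that from Tails:
  Player II's payoff to Heads: p·(-1) + (1−p)·4 = -5p + 4
  Player II's payoff to Tails: p·3 + (1−p)·1 = 2p + 1
  -5p + 4 = 2p + 1  ⇒  -7p = -3  ⇒  p = 3/7.
Player I's indifference between Heads and Tails determines Player II's mixing probability q:
  Player I's payoff to Heads: q·1 + (1−q)·(-3) = 4q - 3
  Player I's payoff to Tails: q·(-4) + (1−q)·(-1) = -3q - 1
  4q - 3 = -3q - 1  ⇒  7q = 2  ⇒  q = 2/7.

p = 3/7, q = 2/7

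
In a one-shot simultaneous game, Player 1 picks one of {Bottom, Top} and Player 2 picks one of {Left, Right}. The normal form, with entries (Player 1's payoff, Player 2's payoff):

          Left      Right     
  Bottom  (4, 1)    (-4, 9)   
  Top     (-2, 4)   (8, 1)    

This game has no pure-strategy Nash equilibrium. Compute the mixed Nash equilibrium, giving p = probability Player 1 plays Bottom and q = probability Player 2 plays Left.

Set Player 2's expected payoff from Left equal to that from Right:
  Player 2's payoff from Left: p·1 + (1−p)·4 = -3p + 4
  Player 2's payoff from Right: p·9 + (1−p)·1 = 8p + 1
  -3p + 4 = 8p + 1  ⇒  -11p = -3  ⇒  p = 3/11.
In a mixed equilibrium Player 1 is indifferent between Bottom and Top; this condition fixes q.
  Player 1's payoff to Bottom: q·4 + (1−q)·(-4) = 8q - 4
  Player 1's payoff to Top: q·(-2) + (1−q)·8 = -10q + 8
  8q - 4 = -10q + 8  ⇒  18q = 12  ⇒  q = 2/3.

p = 3/11, q = 2/3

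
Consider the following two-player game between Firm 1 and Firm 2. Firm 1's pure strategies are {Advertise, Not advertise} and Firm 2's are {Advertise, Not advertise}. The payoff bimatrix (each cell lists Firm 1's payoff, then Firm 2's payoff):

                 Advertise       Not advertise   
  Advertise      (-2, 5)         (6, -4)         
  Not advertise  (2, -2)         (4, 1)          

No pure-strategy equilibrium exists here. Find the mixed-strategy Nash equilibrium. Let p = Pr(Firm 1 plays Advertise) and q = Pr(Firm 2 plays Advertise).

Firm 2's indifference between Advertise and Not advertise determines Firm 1's mixing probability p:
  Firm 2's payoff from Advertise: p·5 + (1−p)·(-2) = 7p - 2
  Firm 2's payoff from Not advertise: p·(-4) + (1−p)·1 = -5p + 1
  7p - 2 = -5p + 1  ⇒  12p = 3  ⇒  p = 1/4.
For Firm 1 to be willing to mix, Firm 1 must be indifferent between Advertise and Not advertise, which pins down Firm 2's mix.
  Firm 1's payoff from Advertise: q·(-2) + (1−q)·6 = -8q + 6
  Firm 1's payoff from Not advertise: q·2 + (1−q)·4 = -2q + 4
  -8q + 6 = -2q + 4  ⇒  -6q = -2  ⇒  q = 1/3.

p = 1/4, q = 1/3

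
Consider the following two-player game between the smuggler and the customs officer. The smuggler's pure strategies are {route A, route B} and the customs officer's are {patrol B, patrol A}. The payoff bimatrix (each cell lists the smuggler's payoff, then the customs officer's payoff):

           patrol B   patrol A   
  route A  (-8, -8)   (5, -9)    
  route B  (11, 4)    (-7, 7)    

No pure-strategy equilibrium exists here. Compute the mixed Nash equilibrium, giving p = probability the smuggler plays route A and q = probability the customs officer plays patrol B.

p = 3/4, q = 12/31

The smuggler's mix must leave the customs officer indifferent between patrol B and patrol A.
  the customs officer's payoff to patrol B: p·(-8) + (1−p)·4 = -12p + 4
  the customs officer's payoff to patrol A: p·(-9) + (1−p)·7 = -16p + 7
  -12p + 4 = -16p + 7  ⇒  4p = 3  ⇒  p = 3/4.
The smuggler's indifference between route A and route B determines the customs officer's mixing probability q:
  the smuggler's payoff from route A: q·(-8) + (1−q)·5 = -13q + 5
  the smuggler's payoff from route B: q·11 + (1−q)·(-7) = 18q - 7
  -13q + 5 = 18q - 7  ⇒  -31q = -12  ⇒  q = 12/31.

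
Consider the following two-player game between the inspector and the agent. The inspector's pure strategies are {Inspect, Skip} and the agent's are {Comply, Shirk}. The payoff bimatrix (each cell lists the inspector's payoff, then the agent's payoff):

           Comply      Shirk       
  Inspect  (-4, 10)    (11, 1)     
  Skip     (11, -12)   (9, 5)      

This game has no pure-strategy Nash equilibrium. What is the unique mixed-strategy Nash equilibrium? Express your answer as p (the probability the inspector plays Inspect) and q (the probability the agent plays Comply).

p = 17/26, q = 2/17

The agent's indifference between Comply and Shirk determines the inspector's mixing probability p:
  the agent's payoff from Comply: p·10 + (1−p)·(-12) = 22p - 12
  the agent's payoff from Shirk: p·1 + (1−p)·5 = -4p + 5
  22p - 12 = -4p + 5  ⇒  26p = 17  ⇒  p = 17/26.
For the inspector to be willing to mix, the inspector must be indifferent between Inspect and Skip, which pins down the agent's mix.
  the inspector's payoff from Inspect: q·(-4) + (1−q)·11 = -15q + 11
  the inspector's payoff from Skip: q·11 + (1−q)·9 = 2q + 9
  -15q + 11 = 2q + 9  ⇒  -17q = -2  ⇒  q = 2/17.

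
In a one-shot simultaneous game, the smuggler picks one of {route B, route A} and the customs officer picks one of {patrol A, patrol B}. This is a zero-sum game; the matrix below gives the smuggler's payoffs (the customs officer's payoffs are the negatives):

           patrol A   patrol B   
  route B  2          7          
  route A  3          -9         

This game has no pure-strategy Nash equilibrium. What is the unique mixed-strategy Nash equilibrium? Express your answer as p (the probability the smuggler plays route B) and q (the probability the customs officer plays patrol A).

p = 12/17, q = 16/17

The smuggler's mix must leave the customs officer indifferent between patrol A and patrol B.
  the customs officer's payoff from patrol A: p·(-2) + (1−p)·(-3) = p - 3
  the customs officer's payoff from patrol B: p·(-7) + (1−p)·9 = -16p + 9
  p - 3 = -16p + 9  ⇒  17p = 12  ⇒  p = 12/17.
In a mixed equilibrium the smuggler is indifferent between route B and route A; this condition fixes q.
  the smuggler's payoff to route B: q·2 + (1−q)·7 = -5q + 7
  the smuggler's payoff to route A: q·3 + (1−q)·(-9) = 12q - 9
  -5q + 7 = 12q - 9  ⇒  -17q = -16  ⇒  q = 16/17.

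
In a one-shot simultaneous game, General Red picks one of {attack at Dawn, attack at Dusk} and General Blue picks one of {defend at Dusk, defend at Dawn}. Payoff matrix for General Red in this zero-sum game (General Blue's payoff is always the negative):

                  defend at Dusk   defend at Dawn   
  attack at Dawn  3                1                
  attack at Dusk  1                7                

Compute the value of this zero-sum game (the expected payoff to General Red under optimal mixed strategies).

General Red's indifference between attack at Dawn and attack at Dusk determines General Blue's mixing probability q:
  General Red's payoff to attack at Dawn: q·3 + (1−q)·1 = 2q + 1
  General Red's payoff to attack at Dusk: q·1 + (1−q)·7 = -6q + 7
  2q + 1 = -6q + 7  ⇒  8q = 6  ⇒  q = 3/4.
The value is General Red's expected payoff against this mix (using attack at Dawn): (3/4)·3 + (1/4)·1 = 5/2.

v = 5/2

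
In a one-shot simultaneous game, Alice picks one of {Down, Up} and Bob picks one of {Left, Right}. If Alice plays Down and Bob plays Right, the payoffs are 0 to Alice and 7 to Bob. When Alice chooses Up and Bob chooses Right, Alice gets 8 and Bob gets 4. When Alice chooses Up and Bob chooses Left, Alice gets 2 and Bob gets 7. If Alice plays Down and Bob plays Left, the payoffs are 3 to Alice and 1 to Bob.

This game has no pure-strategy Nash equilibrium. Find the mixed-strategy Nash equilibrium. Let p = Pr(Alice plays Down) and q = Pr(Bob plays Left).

In a mixed equilibrium Bob is indifferent between Left and Right; this condition fixes p.
  Bob's payoff to Left: p·1 + (1−p)·7 = -6p + 7
  Bob's payoff to Right: p·7 + (1−p)·4 = 3p + 4
  -6p + 7 = 3p + 4  ⇒  -9p = -3  ⇒  p = 1/3.
Alice's indifference between Down and Up determines Bob's mixing probability q:
  Alice's expected payoff from Down: q·3 + (1−q)·0 = 3q
  Alice's expected payoff from Up: q·2 + (1−q)·8 = -6q + 8
  3q = -6q + 8  ⇒  9q = 8  ⇒  q = 8/9.

p = 1/3, q = 8/9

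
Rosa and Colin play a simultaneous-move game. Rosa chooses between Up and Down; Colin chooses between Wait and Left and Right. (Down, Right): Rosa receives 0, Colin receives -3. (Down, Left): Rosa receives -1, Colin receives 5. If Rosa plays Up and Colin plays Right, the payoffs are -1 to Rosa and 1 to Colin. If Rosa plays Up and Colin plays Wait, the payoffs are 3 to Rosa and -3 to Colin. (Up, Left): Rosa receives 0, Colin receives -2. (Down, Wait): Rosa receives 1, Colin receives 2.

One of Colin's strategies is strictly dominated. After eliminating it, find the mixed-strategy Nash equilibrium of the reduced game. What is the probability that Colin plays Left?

Colin's strategy Wait is strictly dominated by Left: -2 > -3 and 5 > 2. Eliminate Wait.
Colin's mix must leave Rosa indifferent between Up and Down.
  Rosa's expected payoff from Up: q·0 + (1−q)·(-1) = q - 1
  Rosa's expected payoff from Down: q·(-1) + (1−q)·0 = -q
  q - 1 = -q  ⇒  2q = 1  ⇒  q = 1/2.

q = 1/2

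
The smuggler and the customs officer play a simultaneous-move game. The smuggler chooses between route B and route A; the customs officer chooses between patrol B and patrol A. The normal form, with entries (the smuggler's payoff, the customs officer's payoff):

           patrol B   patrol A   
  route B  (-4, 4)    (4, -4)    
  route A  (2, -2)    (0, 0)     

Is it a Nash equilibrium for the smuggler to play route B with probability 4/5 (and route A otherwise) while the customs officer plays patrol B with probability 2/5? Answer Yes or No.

No

Given the smuggler's mix p = 4/5, the customs officer's payoff from patrol B is 14/5 but from patrol A is -16/5. The customs officer strictly prefers patrol B, so the customs officer would not mix.
So the proposed profile is not a Nash equilibrium.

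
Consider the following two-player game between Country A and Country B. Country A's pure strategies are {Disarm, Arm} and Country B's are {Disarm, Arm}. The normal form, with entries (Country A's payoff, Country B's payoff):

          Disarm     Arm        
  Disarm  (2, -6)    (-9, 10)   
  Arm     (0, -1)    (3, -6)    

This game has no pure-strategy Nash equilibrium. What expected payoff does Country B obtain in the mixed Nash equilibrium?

Set Country B's expected payoff from Disarm equal to that from Arm:
  Country B's payoff from Disarm: p·(-6) + (1−p)·(-1) = -5p - 1
  Country B's payoff from Arm: p·10 + (1−p)·(-6) = 16p - 6
  -5p - 1 = 16p - 6  ⇒  -21p = -5  ⇒  p = 5/21.
At equilibrium Country B is indifferent across columns, so Country B's payoff equals the payoff from Disarm: (5/21)·(-6) + (16/21)·(-1) = -46/21.

-46/21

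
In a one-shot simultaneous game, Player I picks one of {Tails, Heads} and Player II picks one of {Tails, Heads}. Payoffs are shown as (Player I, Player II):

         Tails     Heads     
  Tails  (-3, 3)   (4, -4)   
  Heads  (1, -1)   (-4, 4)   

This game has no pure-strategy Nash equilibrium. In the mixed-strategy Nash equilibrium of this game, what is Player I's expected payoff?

-2/3

Set Player I's expected payoff from Tails equal to that from Heads:
  Player I's payoff to Tails: q·(-3) + (1−q)·4 = -7q + 4
  Player I's payoff to Heads: q·1 + (1−q)·(-4) = 5q - 4
  -7q + 4 = 5q - 4  ⇒  -12q = -8  ⇒  q = 2/3.
At equilibrium Player I is indifferent across rows, so Player I's payoff equals the payoff from Tails: (2/3)·(-3) + (1/3)·4 = -2/3.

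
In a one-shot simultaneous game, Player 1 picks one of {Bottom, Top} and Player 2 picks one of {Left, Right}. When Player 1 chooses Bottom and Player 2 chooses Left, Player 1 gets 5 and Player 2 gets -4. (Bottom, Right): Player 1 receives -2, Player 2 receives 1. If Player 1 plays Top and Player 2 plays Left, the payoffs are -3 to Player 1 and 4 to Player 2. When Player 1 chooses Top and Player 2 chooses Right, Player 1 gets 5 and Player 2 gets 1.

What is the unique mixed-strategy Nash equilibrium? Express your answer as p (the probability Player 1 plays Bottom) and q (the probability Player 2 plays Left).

For Player 2 to be willing to mix, Player 2 must be indifferent between Left and Right, which pins down Player 1's mix.
  Player 2's payoff to Left: p·(-4) + (1−p)·4 = -8p + 4
  Player 2's payoff to Right: p·1 + (1−p)·1 = 1
  -8p + 4 = 1  ⇒  -8p = -3  ⇒  p = 3/8.
Player 2's mix must leave Player 1 indifferent between Bottom and Top.
  Player 1's payoff from Bottom: q·5 + (1−q)·(-2) = 7q - 2
  Player 1's payoff from Top: q·(-3) + (1−q)·5 = -8q + 5
  7q - 2 = -8q + 5  ⇒  15q = 7  ⇒  q = 7/15.

p = 3/8, q = 7/15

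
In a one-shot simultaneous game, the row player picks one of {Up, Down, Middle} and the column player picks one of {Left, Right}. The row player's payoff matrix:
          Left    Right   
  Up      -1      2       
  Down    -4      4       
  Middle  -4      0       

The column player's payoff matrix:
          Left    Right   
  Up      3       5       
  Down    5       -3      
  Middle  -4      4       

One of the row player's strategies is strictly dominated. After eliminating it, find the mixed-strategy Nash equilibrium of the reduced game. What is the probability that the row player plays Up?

p = 4/5

The row player's strategy Middle is strictly dominated by Up: -1 > -4 and 2 > 0. Eliminate Middle.
The row player's mix must leave the column player indifferent between Left and Right.
  the column player's expected payoff from Left: p·3 + (1−p)·5 = -2p + 5
  the column player's expected payoff from Right: p·5 + (1−p)·(-3) = 8p - 3
  -2p + 5 = 8p - 3  ⇒  -10p = -8  ⇒  p = 4/5.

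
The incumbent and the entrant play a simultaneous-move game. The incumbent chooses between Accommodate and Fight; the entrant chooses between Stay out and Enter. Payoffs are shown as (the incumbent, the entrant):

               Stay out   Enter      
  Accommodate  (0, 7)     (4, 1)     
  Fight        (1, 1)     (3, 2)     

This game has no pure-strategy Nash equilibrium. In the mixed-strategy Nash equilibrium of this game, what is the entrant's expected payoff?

In a mixed equilibrium the entrant is indifferent between Stay out and Enter; this condition fixes p.
  the entrant's payoff to Stay out: p·7 + (1−p)·1 = 6p + 1
  the entrant's payoff to Enter: p·1 + (1−p)·2 = -p + 2
  6p + 1 = -p + 2  ⇒  7p = 1  ⇒  p = 1/7.
At equilibrium the entrant is indifferent across columns, so the entrant's payoff equals the payoff from Stay out: (1/7)·7 + (6/7)·1 = 13/7.

13/7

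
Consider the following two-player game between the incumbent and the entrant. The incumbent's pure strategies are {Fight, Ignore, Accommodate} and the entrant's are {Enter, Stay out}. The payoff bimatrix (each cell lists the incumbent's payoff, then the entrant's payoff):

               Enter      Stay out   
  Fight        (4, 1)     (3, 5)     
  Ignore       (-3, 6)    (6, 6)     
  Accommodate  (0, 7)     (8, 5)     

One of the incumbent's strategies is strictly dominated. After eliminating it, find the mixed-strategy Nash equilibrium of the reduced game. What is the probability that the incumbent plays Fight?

p = 1/3

The incumbent's strategy Ignore is strictly dominated by Accommodate: 0 > -3 and 8 > 6. Eliminate Ignore.
Set the entrant's expected payoff from Enter equal to that from Stay out:
  the entrant's payoff to Enter: p·1 + (1−p)·7 = -6p + 7
  the entrant's payoff to Stay out: p·5 + (1−p)·5 = 5
  -6p + 7 = 5  ⇒  -6p = -2  ⇒  p = 1/3.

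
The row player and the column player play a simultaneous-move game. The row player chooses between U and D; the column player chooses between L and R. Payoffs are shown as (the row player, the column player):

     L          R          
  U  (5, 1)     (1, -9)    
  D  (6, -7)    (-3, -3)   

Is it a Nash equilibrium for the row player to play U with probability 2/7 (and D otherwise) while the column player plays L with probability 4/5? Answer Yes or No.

Check the column player's indifference given the row player's mix p = 2/7:
  payoff from L = -33/7; payoff from R = -33/7 — equal.
Check the row player's indifference given the column player's mix q = 4/5:
  payoff from U = 21/5; payoff from D = 21/5 — equal.
Both players are indifferent, so neither can profitably deviate.

Yes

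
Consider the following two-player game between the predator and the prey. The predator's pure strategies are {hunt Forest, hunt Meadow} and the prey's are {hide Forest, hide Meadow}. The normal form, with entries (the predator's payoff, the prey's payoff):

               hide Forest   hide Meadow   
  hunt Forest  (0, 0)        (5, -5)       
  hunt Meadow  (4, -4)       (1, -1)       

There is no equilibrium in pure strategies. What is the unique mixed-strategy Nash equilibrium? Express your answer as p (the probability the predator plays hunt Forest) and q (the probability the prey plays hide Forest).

The predator's mix must leave the prey indifferent between hide Forest and hide Meadow.
  the prey's expected payoff from hide Forest: p·0 + (1−p)·(-4) = 4p - 4
  the prey's expected payoff from hide Meadow: p·(-5) + (1−p)·(-1) = -4p - 1
  4p - 4 = -4p - 1  ⇒  8p = 3  ⇒  p = 3/8.
The predator's indifference between hunt Forest and hunt Meadow determines the prey's mixing probability q:
  the predator's payoff from hunt Forest: q·0 + (1−q)·5 = -5q + 5
  the predator's payoff from hunt Meadow: q·4 + (1−q)·1 = 3q + 1
  -5q + 5 = 3q + 1  ⇒  -8q = -4  ⇒  q = 1/2.

p = 3/8, q = 1/2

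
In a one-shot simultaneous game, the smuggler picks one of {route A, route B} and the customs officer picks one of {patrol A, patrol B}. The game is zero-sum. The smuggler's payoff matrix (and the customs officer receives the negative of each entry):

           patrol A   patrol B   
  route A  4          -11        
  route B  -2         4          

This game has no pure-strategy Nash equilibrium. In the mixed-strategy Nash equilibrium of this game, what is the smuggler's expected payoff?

-2/7

For the smuggler to be willing to mix, the smuggler must be indifferent between route A and route B, which pins down the customs officer's mix.
  the smuggler's payoff from route A: q·4 + (1−q)·(-11) = 15q - 11
  the smuggler's payoff from route B: q·(-2) + (1−q)·4 = -6q + 4
  15q - 11 = -6q + 4  ⇒  21q = 15  ⇒  q = 5/7.
At equilibrium the smuggler is indifferent across rows, so the smuggler's payoff equals the payoff from route A: (5/7)·4 + (2/7)·(-11) = -2/7.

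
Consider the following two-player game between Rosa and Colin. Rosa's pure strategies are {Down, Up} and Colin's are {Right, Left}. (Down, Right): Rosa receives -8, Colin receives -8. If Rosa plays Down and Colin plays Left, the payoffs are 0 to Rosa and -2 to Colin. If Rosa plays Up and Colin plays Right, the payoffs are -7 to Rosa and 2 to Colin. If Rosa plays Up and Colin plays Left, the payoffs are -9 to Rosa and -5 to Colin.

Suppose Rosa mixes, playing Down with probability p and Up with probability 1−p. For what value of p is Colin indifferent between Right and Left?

p = 7/13

Rosa's mix must leave Colin indifferent between Right and Left.
  Colin's expected payoff from Right: p·(-8) + (1−p)·2 = -10p + 2
  Colin's expected payoff from Left: p·(-2) + (1−p)·(-5) = 3p - 5
  -10p + 2 = 3p - 5  ⇒  -13p = -7  ⇒  p = 7/13.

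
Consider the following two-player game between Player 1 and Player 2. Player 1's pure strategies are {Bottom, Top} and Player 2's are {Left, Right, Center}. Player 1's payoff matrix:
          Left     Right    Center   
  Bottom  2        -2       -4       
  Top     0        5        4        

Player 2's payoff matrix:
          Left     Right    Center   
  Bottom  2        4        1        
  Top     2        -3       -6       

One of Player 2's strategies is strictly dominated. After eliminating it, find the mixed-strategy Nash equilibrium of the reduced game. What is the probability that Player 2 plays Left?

Player 2's strategy Center is strictly dominated by Right: 4 > 1 and -3 > -6. Eliminate Center.
Player 1's indifference between Bottom and Top determines Player 2's mixing probability q:
  Player 1's payoff to Bottom: q·2 + (1−q)·(-2) = 4q - 2
  Player 1's payoff to Top: q·0 + (1−q)·5 = -5q + 5
  4q - 2 = -5q + 5  ⇒  9q = 7  ⇒  q = 7/9.

q = 7/9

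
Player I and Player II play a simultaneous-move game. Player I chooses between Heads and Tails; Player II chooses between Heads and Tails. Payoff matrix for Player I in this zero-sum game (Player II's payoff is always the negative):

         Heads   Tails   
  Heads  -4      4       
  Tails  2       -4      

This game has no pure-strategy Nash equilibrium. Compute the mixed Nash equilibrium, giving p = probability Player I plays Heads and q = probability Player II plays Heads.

p = 3/7, q = 4/7

For Player II to be willing to mix, Player II must be indifferent between Heads and Tails, which pins down Player I's mix.
  Player II's payoff to Heads: p·4 + (1−p)·(-2) = 6p - 2
  Player II's payoff to Tails: p·(-4) + (1−p)·4 = -8p + 4
  6p - 2 = -8p + 4  ⇒  14p = 6  ⇒  p = 3/7.
Player I's indifference between Heads and Tails determines Player II's mixing probability q:
  Player I's payoff from Heads: q·(-4) + (1−q)·4 = -8q + 4
  Player I's payoff from Tails: q·2 + (1−q)·(-4) = 6q - 4
  -8q + 4 = 6q - 4  ⇒  -14q = -8  ⇒  q = 4/7.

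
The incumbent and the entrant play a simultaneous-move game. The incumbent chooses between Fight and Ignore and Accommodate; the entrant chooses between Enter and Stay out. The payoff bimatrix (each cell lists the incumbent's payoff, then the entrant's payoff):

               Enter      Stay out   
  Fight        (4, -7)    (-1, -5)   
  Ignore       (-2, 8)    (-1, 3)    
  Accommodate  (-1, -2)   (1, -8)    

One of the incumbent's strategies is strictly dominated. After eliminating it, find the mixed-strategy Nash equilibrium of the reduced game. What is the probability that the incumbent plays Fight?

p = 3/4

The incumbent's strategy Ignore is strictly dominated by Accommodate: -1 > -2 and 1 > -1. Eliminate Ignore.
In a mixed equilibrium the entrant is indifferent between Enter and Stay out; this condition fixes p.
  the entrant's payoff to Enter: p·(-7) + (1−p)·(-2) = -5p - 2
  the entrant's payoff to Stay out: p·(-5) + (1−p)·(-8) = 3p - 8
  -5p - 2 = 3p - 8  ⇒  -8p = -6  ⇒  p = 3/4.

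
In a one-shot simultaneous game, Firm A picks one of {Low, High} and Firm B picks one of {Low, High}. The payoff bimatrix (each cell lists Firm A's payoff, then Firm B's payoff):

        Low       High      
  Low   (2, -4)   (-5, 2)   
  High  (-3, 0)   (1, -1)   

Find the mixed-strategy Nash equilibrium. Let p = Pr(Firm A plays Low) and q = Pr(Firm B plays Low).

p = 1/7, q = 6/11

For Firm B to be willing to mix, Firm B must be indifferent between Low and High, which pins down Firm A's mix.
  Firm B's payoff to Low: p·(-4) + (1−p)·0 = -4p
  Firm B's payoff to High: p·2 + (1−p)·(-1) = 3p - 1
  -4p = 3p - 1  ⇒  -7p = -1  ⇒  p = 1/7.
Firm A's indifference between Low and High determines Firm B's mixing probability q:
  Firm A's payoff to Low: q·2 + (1−q)·(-5) = 7q - 5
  Firm A's payoff to High: q·(-3) + (1−q)·1 = -4q + 1
  7q - 5 = -4q + 1  ⇒  11q = 6  ⇒  q = 6/11.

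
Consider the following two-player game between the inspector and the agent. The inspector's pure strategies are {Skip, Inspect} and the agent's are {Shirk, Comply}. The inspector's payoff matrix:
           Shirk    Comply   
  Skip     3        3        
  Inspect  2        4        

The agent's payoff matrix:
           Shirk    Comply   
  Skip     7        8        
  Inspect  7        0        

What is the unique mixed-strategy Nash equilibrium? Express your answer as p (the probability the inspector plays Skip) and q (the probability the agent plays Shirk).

p = 7/8, q = 1/2

The inspector's mix must leave the agent indifferent between Shirk and Comply.
  the agent's payoff from Shirk: p·7 + (1−p)·7 = 7
  the agent's payoff from Comply: p·8 + (1−p)·0 = 8p
  7 = 8p  ⇒  -8p = -7  ⇒  p = 7/8.
Set the inspector's expected payoff from Skip equal to that from Inspect:
  the inspector's payoff from Skip: q·3 + (1−q)·3 = 3
  the inspector's payoff from Inspect: q·2 + (1−q)·4 = -2q + 4
  3 = -2q + 4  ⇒  2q = 1  ⇒  q = 1/2.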